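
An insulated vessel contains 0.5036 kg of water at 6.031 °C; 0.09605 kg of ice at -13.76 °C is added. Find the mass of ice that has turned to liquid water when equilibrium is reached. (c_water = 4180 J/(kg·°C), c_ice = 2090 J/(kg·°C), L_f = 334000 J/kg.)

m_melted ≈ 0.0297 kg

Heat available from the water dropping to 0 °C: 0.5036×4180×6.031 = 12696 J.
Warming the ice to 0 °C takes 0.09605×2090×13.76 = 2762.2 J, leaving 9933.3 J for melting.
Fully melting the ice requires m_ice L_f = 0.09605×334000 = 32081 J.
9933.3 J < 32081 J, so only part of the ice melts and the system sits at 0 °C.
Mass melted = 9933.3/334000 ≈ 0.02974 kg.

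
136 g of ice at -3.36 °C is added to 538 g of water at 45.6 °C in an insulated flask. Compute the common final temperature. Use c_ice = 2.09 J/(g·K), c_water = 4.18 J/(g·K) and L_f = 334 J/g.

T_f ≈ 19.9 °C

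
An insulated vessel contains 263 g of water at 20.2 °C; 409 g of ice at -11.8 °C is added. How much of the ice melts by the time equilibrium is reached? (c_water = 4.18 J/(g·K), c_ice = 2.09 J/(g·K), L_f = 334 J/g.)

Cooling the water to 0 °C releases 263·4.18·20.2 = 22207 J.
Of that, 409·2.09·11.8 = 10087 J goes to bring the ice to 0 °C, leaving 12120 J.
Melting all 409 g of ice would need 409·334 = 136606 J.
Since 12120 < 136606 J, not all the ice melts; equilibrium is at 0 °C.
m_melt = 12120 / L_f = 36.29 g.

m_melted ≈ 36.3 g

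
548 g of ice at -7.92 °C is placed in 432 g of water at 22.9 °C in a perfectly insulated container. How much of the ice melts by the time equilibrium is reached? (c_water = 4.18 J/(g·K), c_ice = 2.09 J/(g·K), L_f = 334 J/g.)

m_melted ≈ 96.6 g

Heat available from the water dropping to 0 °C: 432×4.18×22.9 = 41352 J.
Warming the ice to 0 °C takes 548×2.09×7.92 = 9070.9 J, leaving 32281 J for melting.
Fully melting the ice requires m_ice L_f = 548×334 = 183032 J.
That's not enough to melt it all — equilibrium is at 0 °C with ice remaining.
Mass melted = 32281/334 ≈ 96.65 g.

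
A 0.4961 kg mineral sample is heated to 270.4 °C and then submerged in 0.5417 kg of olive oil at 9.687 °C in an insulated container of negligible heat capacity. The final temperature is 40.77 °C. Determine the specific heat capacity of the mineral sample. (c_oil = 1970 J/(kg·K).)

Let T be the final temperature. ΣQ_i = 0:
0.4961×c×(40.77 − 270.4) + 0.5417×1970×(40.77 − 9.687) = 0
-113.92 c = -33170
c = -33170/-113.92 ≈ 291.2 J/(kg·K)

c ≈ 291 J/(kg·K)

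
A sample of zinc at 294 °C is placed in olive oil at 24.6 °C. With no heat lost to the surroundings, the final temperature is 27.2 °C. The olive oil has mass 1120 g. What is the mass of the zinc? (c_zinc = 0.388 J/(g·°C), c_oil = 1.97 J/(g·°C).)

|Q_zinc| = |Q_oil|:
m·0.388·(294 − 27.2) = 1120·1.97·(27.2 − 24.6)
103.52 m = 5736.6  ⇒  m ≈ 55.42 g

m ≈ 55.4 g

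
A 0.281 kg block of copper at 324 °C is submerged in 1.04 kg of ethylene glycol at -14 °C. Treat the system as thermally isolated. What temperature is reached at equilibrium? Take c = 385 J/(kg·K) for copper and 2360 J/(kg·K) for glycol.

T_f ≈ 0.3 °C

Set heat shed by the hot body equal to heat absorbed by the cold body:
0.281*385*(324 − T) = 1.04*2360*(T − (-14))
108.19(324 − T) = 2454.4(T − (-14))
2562.6 T = 690.34  ⇒  T ≈ 0.27 °C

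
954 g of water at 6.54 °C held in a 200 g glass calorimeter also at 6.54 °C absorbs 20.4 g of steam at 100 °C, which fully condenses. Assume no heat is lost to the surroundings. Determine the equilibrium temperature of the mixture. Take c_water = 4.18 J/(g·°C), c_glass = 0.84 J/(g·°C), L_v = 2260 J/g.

Taking heat into each body as positive, Σ m c ΔT = 0:
steam→water at 100 °C releases m L_v = 20.4×2260 = 46104
  condensate cools 100→T: 20.4×4.18×(T − 100) = 85.27(T − 100)
  original water: 3987.7(T − 6.54)
  glass cup: 200×0.84×(T − 6.54) = 168(T − 6.54)
4241 T = 46104 + 8527.2 + 27178 = 81810
T ≈ 19.29 °C, under the boiling point, so the assumption holds.

T_f ≈ 19.3 °C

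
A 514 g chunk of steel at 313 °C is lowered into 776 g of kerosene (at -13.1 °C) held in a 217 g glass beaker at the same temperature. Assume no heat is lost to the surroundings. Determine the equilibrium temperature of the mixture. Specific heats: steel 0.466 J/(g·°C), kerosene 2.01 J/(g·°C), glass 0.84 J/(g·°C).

T_f ≈ 26.3 °C

With ΣQ=0 the equilibrium temperature is the m·c-weighted mean:
T_f = (239.52×313 + 1559.8×(-13.1) + 182.28×(-13.1)) / (239.52 + 1559.8 + 182.28)
    = 52150 / 1981.6 ≈ 26.32 °C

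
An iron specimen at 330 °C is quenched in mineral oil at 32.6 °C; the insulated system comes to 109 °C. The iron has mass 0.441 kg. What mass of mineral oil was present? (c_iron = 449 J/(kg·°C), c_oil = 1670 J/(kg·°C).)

|Q_iron| = |Q_oil|:
0.441·449·(330 − 109) = m·1670·(109 − 32.6)
127588 m = 43760  ⇒  m ≈ 0.343 kg

m ≈ 0.343 kg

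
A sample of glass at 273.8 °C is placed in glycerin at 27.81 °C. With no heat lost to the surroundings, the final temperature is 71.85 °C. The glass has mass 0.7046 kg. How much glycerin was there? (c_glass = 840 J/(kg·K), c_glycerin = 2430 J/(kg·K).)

m ≈ 1.12 kg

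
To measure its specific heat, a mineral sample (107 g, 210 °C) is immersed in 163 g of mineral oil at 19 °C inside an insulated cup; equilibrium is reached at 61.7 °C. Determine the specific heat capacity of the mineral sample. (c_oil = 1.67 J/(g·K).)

Heat lost by the mineral sample = heat gained by the oil:
107×c×(210 − 61.7) = 163×1.67×(61.7 − 19)
15868 c = 11623  ⇒  c ≈ 0.7325 J/(g·K)

c ≈ 0.732 J/(g·K)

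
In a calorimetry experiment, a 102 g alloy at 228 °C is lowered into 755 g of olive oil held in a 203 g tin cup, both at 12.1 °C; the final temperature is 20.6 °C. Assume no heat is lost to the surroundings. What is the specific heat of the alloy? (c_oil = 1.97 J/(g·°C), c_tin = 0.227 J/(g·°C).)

c ≈ 0.616 J/(g·°C)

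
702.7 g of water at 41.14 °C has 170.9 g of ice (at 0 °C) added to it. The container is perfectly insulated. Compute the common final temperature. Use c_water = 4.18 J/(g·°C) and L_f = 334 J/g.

Taking heat into each body as positive, Σ m c ΔT = 0:
latent heat to melt: 170.9·334 = 57081; warm the meltwater: 714.36 T; water: 2937.3(T − 41.14)
3651.6 T = 120840 − 57081 = 63759
T ≈ 17.46 °C. Since T > 0 °C, the all-ice-melts assumption holds.

T_f ≈ 17.5 °C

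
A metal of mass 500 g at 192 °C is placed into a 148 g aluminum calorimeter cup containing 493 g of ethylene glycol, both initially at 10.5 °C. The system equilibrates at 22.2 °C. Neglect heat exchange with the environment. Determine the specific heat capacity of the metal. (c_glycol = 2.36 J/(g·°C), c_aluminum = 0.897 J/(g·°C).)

c ≈ 0.179 J/(g·°C)

Conservation of energy gives ΣQ = 0:
500×c×(22.2 − 192) + 493×2.36×(22.2 − 10.5) + 148×0.897×(22.2 − 10.5) = 0
-84900 c = -15166
c = -15166/-84900 ≈ 0.1786 J/(g·°C)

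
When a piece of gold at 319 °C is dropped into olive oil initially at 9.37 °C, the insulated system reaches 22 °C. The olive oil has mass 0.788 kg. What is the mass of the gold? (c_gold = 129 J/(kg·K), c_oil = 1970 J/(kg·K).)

m ≈ 0.512 kg

Taking heat into each body as positive, Σ m c ΔT = 0:
m·129·(22 − 319) + 0.788·1970·(22 − 9.37) = 0
-38313 m = -19606
m = -19606/-38313 ≈ 0.5117 kg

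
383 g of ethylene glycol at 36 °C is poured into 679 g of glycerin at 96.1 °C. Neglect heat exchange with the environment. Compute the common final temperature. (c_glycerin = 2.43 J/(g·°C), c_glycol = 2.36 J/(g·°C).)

T_f ≈ 74.8 °C

Let T be the final temperature. ΣQ_i = 0:
679*2.43*(T − 96.1) + 383*2.36*(T − 36) = 0
1650(T − 96.1) + 903.88(T − 36) = 0
2553.8 T = 191102
T = 191102 / 2553.8 = 74.8 °C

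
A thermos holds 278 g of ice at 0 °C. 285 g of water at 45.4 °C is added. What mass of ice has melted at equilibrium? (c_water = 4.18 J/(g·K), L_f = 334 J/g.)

m_melted ≈ 162 g

Heat available from the water dropping to 0 °C: 285×4.18×45.4 = 54085 J.
To melt every bit of ice: 278×334 = 92852 J.
That's not enough to melt it all — equilibrium is at 0 °C with ice remaining.
Mass melted = 54085/334 ≈ 161.9 g.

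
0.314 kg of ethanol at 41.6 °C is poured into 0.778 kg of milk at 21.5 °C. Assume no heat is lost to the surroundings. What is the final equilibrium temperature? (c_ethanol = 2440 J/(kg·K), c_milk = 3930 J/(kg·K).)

Energy conservation, ΣQ = 0:
0.314·2440·(T − 41.6) + 0.778·3930·(T − 21.5) = 0
3823.7 T = 97609
T = 97609/3823.7 ≈ 25.53 °C

T_f ≈ 25.5 °C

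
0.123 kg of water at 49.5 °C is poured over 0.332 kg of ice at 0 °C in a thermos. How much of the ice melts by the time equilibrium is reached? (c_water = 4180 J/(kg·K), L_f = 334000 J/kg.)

Heat available from the water dropping to 0 °C: 0.123·4180·49.5 = 25450 J.
Fully melting the ice requires m_ice L_f = 0.332·334000 = 110888 J.
Since 25450 < 110888 J, not all the ice melts; equilibrium is at 0 °C.
Mass melted = 25450/334000 ≈ 0.0762 kg.

m_melted ≈ 0.0762 kg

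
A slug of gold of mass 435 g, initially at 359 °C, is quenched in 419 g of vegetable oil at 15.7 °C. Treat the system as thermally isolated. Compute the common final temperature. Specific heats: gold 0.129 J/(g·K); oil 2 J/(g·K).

T_f ≈ 37.2 °C

Net heat exchanged in the isolated system is zero:
435·0.129·(T − 359) + 419·2·(T − 15.7) = 0
56.12(T − 359) + 838(T − 15.7) = 0
894.12 T = 33302
T ≈ 37.25 °C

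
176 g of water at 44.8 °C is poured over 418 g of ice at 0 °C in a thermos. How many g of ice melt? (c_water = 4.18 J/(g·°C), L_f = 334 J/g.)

m_melted ≈ 98.7 g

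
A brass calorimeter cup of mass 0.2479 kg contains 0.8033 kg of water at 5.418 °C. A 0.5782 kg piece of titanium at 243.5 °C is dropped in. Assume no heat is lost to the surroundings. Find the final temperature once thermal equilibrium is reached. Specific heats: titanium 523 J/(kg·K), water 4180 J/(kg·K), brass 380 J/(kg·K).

T_f ≈ 24.6 °C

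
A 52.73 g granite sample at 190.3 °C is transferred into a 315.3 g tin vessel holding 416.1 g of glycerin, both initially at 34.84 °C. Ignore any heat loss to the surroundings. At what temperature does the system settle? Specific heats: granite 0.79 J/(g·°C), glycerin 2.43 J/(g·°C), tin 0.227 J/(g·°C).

T_f ≈ 40.6 °C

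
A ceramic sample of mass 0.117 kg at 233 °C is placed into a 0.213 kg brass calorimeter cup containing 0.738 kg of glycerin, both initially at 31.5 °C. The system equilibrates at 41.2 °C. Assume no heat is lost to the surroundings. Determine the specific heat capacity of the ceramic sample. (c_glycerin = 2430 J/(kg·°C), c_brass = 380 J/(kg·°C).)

c ≈ 810 J/(kg·°C)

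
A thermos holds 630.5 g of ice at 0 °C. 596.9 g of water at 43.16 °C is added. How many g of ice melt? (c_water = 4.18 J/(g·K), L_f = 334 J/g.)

m_melted ≈ 322 g

Water can give up m c ΔT = 596.9·4.18·43.16 = 107686 J before reaching 0 °C.
Fully melting the ice requires m_ice L_f = 630.5·334 = 210587 J.
107686 J < 210587 J, so only part of the ice melts and the system sits at 0 °C.
m_melted·334 = 107686  ⇒  m_melted ≈ 322.4 g.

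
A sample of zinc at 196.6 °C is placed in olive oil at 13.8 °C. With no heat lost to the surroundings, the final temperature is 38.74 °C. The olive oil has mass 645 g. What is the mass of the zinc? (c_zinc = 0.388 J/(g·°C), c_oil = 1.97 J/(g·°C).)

Heat lost by the zinc = heat gained by the oil:
m·0.388·(196.6 − 38.74) = 645·1.97·(38.74 − 13.8)
61.25 m = 31690  ⇒  m ≈ 517.4 g

m ≈ 517 g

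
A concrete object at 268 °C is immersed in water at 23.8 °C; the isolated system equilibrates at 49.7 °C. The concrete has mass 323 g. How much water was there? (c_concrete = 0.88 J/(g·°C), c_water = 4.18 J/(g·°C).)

Conservation of energy gives ΣQ = 0:
323×0.88×(49.7 − 268) + m×4.18×(49.7 − 23.8) = 0
108.26 m = 62050
m = 62050/108.26 ≈ 573.1 g

m ≈ 573 g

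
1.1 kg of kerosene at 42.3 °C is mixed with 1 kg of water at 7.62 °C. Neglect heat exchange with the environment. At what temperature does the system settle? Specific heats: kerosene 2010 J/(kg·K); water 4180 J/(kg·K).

T_f ≈ 19.6 °C

T_f = Σ m_i c_i T_i / Σ m_i c_i:
T_f = (2211*42.3 + 4180*7.62) / (2211 + 4180)
    = 125377 / 6391 ≈ 19.62 °C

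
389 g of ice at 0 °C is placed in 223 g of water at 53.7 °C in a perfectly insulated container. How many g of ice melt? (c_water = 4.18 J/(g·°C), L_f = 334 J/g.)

Water can give up m c ΔT = 223·4.18·53.7 = 50056 J before reaching 0 °C.
Fully melting the ice requires m_ice L_f = 389·334 = 129926 J.
Since 50056 < 129926 J, not all the ice melts; equilibrium is at 0 °C.
Mass melted = 50056/334 ≈ 149.9 g.

m_melted ≈ 150 g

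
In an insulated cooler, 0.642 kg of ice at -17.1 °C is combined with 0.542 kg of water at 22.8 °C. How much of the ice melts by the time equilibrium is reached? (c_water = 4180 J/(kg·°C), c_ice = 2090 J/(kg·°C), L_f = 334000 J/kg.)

Water can give up m c ΔT = 0.542×4180×22.8 = 51655 J before reaching 0 °C.
Warming the ice to 0 °C takes 0.642×2090×17.1 = 22944 J, leaving 28710 J for melting.
Fully melting the ice requires m_ice L_f = 0.642×334000 = 214428 J.
That's not enough to melt it all — equilibrium is at 0 °C with ice remaining.
m_melted×334000 = 28710  ⇒  m_melted ≈ 0.08596 kg.

m_melted ≈ 0.086 kg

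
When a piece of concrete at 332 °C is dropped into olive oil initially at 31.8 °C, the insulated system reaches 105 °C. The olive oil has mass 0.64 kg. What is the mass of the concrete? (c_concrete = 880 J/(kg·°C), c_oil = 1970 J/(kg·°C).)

Setting the total heat transfer to zero:
m·880·(105 − 332) + 0.64·1970·(105 − 31.8) = 0
-199760 m = -92291
m = -92291/-199760 ≈ 0.462 kg

m ≈ 0.462 kg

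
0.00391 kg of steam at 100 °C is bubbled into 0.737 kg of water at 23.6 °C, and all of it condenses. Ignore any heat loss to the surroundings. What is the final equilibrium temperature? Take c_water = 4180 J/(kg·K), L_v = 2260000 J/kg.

T_f ≈ 26.9 °C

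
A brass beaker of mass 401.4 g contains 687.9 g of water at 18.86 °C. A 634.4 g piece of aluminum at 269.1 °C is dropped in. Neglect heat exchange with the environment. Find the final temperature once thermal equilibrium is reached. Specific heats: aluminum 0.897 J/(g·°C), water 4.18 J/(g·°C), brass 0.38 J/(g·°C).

T_f ≈ 58.4 °C

T_f = Σ m_i c_i T_i / Σ m_i c_i:
T_f = (569.06·269.1 + 2875.4·18.86 + 152.53·18.86) / (569.06 + 2875.4 + 152.53)
    = 210240 / 3597 ≈ 58.45 °C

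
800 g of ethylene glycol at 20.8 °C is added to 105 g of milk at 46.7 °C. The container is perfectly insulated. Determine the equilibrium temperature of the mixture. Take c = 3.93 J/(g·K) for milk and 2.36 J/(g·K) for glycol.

T_f is the heat-capacity-weighted average of the initial temperatures:
T_f = (412.65*46.7 + 1888*20.8) / (412.65 + 1888)
    = 58541 / 2300.7 ≈ 25.45 °C

T_f ≈ 25.4 °C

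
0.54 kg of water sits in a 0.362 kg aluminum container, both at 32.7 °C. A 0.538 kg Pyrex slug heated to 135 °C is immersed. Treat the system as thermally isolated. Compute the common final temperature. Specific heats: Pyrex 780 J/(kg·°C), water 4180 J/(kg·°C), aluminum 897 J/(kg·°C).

T_f ≈ 47.0 °C

Net heat exchanged in the isolated system is zero:
0.538×780×(T − 135) + 0.54×4180×(T − 32.7) + 0.362×897×(T − 32.7) = 0
3001.6 T = 141080
T = 141080/3001.6 ≈ 47.00 °C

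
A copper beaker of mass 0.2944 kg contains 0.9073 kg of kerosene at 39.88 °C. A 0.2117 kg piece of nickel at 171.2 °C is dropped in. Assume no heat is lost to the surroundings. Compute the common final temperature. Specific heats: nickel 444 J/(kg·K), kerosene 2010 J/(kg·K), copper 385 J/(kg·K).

Setting the total heat transfer to zero:
0.2117*444*(T − 171.2) + 0.9073*2010*(T − 39.88) + 0.2944*385*(T − 39.88) = 0
2031 T = 93340
T = 93340 / 2031 = 46 °C

T_f ≈ 46.0 °C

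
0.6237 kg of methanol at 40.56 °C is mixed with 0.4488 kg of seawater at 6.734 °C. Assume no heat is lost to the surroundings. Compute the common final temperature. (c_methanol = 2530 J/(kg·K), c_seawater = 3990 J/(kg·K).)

Set heat shed by the hot body equal to heat absorbed by the cold body:
0.6237*2530*(40.56 − T) = 0.4488*3990*(T − 6.734)
1578(40.56 − T) = 1790.7(T − 6.734)
3368.7 T = 76061  ⇒  T ≈ 22.58 °C

T_f ≈ 22.6 °C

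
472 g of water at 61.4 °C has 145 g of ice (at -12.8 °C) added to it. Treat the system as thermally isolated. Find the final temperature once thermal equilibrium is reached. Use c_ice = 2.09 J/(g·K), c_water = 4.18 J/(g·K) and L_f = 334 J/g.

T_f ≈ 26.7 °C

Energy balance with sensible and latent terms:
warm ice to 0 °C: 145×2.09×(0 − (-12.8)) = 3879; fusion: m_ice L_f = 145×334 = 48430; meltwater 0→T: 145×4.18×T = 606.1 T; water cools: 472×4.18×(T − 61.4) = 1973(T − 61.4)
2579.1 T = 121140 − 52309 = 68831
T ≈ 26.69 °C. Since T > 0 °C, the all-ice-melts assumption holds.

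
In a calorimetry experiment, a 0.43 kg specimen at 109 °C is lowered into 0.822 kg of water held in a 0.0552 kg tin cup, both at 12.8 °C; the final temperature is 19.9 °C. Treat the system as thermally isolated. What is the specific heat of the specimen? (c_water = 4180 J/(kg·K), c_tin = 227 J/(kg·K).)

Taking heat into each body as positive, Σ m c ΔT = 0:
0.43·c·(19.9 − 109) + 0.822·4180·(19.9 − 12.8) + 0.0552·227·(19.9 − 12.8) = 0
-38.31 c = -24484
c = -24484/-38.31 ≈ 639.1 J/(kg·K)

c ≈ 639 J/(kg·K)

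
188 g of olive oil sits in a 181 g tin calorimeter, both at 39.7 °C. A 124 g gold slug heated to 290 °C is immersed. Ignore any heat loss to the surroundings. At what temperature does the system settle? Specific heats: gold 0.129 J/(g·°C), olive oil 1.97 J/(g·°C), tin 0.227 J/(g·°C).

Energy conservation, ΣQ = 0:
124*0.129*(T − 290) + 188*1.97*(T − 39.7) + 181*0.227*(T − 39.7) = 0
16(T − 290) + 370.36(T − 39.7) + 41.09(T − 39.7) = 0
427.44 T = 20973
T ≈ 49.07 °C

T_f ≈ 49.1 °C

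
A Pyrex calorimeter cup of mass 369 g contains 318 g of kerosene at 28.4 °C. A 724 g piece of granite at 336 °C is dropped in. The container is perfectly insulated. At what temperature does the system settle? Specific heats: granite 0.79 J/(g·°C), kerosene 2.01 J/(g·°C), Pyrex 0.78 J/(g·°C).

With ΣQ=0 the equilibrium temperature is the m·c-weighted mean:
T_f = (571.96·336 + 639.18·28.4 + 287.82·28.4) / (571.96 + 639.18 + 287.82)
    = 218505 / 1499 ≈ 145.77 °C

T_f ≈ 145.8 °C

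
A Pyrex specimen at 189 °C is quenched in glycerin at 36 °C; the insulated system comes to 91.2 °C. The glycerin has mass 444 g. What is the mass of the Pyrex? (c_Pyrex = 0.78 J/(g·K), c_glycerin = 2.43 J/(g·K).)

Heat gained plus heat lost sum to zero:
m·0.78·(91.2 − 189) + 444·2.43·(91.2 − 36) = 0
-76.28 m = -59556
m = -59556/-76.28 ≈ 780.7 g

m ≈ 781 g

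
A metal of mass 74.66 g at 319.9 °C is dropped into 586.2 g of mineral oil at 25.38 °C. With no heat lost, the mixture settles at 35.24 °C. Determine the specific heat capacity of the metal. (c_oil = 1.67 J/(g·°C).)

c ≈ 0.454 J/(g·°C)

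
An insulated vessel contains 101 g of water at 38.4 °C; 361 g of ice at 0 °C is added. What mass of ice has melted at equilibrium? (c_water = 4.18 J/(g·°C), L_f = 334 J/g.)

Heat available from the water dropping to 0 °C: 101×4.18×38.4 = 16212 J.
Melting all 361 g of ice would need 361×334 = 120574 J.
Since 16212 < 120574 J, not all the ice melts; equilibrium is at 0 °C.
m_melt = 16212 / L_f = 48.54 g.

m_melted ≈ 48.5 g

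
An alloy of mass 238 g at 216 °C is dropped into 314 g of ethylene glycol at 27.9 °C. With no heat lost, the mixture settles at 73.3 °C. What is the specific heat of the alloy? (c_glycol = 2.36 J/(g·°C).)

Energy conservation, ΣQ = 0:
238×c×(73.3 − 216) + 314×2.36×(73.3 − 27.9) = 0
-33963 c = -33643
c = -33643/-33963 ≈ 0.9906 J/(g·°C)

c ≈ 0.991 J/(g·°C)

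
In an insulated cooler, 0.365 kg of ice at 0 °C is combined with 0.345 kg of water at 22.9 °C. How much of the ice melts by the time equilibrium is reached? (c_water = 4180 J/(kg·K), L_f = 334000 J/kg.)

m_melted ≈ 0.0989 kg

Cooling the water to 0 °C releases 0.345·4180·22.9 = 33024 J.
Fully melting the ice requires m_ice L_f = 0.365·334000 = 121910 J.
Since 33024 < 121910 J, not all the ice melts; equilibrium is at 0 °C.
m_melt = 33024 / L_f = 0.09887 kg.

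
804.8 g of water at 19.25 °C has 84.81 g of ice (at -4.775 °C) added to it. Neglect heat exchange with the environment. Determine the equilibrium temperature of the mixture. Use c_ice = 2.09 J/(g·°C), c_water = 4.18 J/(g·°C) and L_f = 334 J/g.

T_f ≈ 9.6 °C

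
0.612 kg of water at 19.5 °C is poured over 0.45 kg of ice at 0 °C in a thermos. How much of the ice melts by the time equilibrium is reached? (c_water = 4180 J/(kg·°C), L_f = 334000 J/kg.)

Water can give up m c ΔT = 0.612×4180×19.5 = 49884 J before reaching 0 °C.
Fully melting the ice requires m_ice L_f = 0.45×334000 = 150300 J.
49884 J < 150300 J, so only part of the ice melts and the system sits at 0 °C.
m_melt = 49884 / L_f = 0.1494 kg.

m_melted ≈ 0.149 kg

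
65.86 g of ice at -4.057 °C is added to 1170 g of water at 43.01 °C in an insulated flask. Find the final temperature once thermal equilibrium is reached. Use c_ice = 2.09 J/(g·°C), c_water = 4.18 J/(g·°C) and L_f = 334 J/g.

T_f ≈ 36.4 °C

Energy conservation, ΣQ = 0:
warm ice to 0 °C: 65.86×2.09×(0 − (-4.057)) = 558.44
  fusion: m_ice L_f = 65.86×334 = 21997
  warm the meltwater: 275.29 T
  water: 4890.6(T − 43.01)
5165.9 T = 210345 − 22556 = 187789
T ≈ 36.35 °C. Since T > 0 °C, the all-ice-melts assumption holds.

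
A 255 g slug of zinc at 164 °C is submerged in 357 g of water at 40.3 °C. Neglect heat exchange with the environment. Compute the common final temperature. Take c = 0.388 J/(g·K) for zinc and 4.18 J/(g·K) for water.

Heat lost by the zinc equals heat gained by the water:
255×0.388×(164 − T) = 357×4.18×(T − 40.3)
98.94(164 − T) = 1492.3(T − 40.3)
1591.2 T = 76364  ⇒  T ≈ 47.99 °C

T_f ≈ 48.0 °C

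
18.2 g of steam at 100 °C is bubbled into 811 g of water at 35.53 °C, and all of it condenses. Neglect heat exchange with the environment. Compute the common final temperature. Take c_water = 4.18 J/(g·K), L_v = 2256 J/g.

Energy conservation, ΣQ = 0:
condense steam: −18.2×2256 = −41059; condensate cools 100→T: 18.2×4.18×(T − 100) = 76.08(T − 100); water warms: 811×4.18×(T − 35.53) = 3390(T − 35.53)
3466.1 T = 41059 + 7607.6 + 120446 = 169113
T ≈ 48.79 °C — below 100 °C, confirming all the steam condensed.

T_f ≈ 48.8 °C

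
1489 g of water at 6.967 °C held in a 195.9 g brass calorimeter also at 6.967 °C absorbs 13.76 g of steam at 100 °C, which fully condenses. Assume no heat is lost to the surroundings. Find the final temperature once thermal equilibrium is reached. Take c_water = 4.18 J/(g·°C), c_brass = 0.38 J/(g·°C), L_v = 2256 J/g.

Net heat exchanged in the isolated system is zero:
latent heat released on condensation: 13.76·2256 = 31043
  condensate cools 100→T: 13.76·4.18·(T − 100) = 57.52(T − 100)
  water warms: 1489·4.18·(T − 6.967) = 6224(T − 6.967)
  brass cup: 195.9·0.38·(T − 6.967) = 74.44(T − 6.967)
6356 T = 31043 + 5751.7 + 43881 = 80676
T ≈ 12.69 °C (< 100 °C, so full condensation is consistent).

T_f ≈ 12.7 °C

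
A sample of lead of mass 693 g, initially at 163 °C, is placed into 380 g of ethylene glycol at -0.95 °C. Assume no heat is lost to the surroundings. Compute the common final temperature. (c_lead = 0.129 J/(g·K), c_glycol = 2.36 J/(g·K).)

T_f ≈ 13.9 °C

Net heat exchanged in the isolated system is zero:
693*0.129*(T − 163) + 380*2.36*(T − (-0.95)) = 0
89.4(T − 163) + 896.8(T − (-0.95)) = 0
(89.4 + 896.8) T = 89.4*163 + 896.8*(-0.95)
T = 13720/986.2 ≈ 13.91 °C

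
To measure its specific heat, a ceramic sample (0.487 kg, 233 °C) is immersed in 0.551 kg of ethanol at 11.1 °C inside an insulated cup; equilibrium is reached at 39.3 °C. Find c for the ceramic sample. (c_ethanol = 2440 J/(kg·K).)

Taking heat into each body as positive, Σ m c ΔT = 0:
0.487×c×(39.3 − 233) + 0.551×2440×(39.3 − 11.1) = 0
-94.33 c = -37913
c = -37913/-94.33 ≈ 401.9 J/(kg·K)

c ≈ 402 J/(kg·K)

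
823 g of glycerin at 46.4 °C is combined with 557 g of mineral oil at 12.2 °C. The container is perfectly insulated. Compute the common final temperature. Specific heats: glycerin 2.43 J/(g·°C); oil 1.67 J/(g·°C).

T_f ≈ 35.5 °C

Taking heat into each body as positive, Σ m c ΔT = 0:
823*2.43*(T − 46.4) + 557*1.67*(T − 12.2) = 0
1999.9(T − 46.4) + 930.19(T − 12.2) = 0
2930.1 T = 104143
T = 104143/2930.1 ≈ 35.54 °C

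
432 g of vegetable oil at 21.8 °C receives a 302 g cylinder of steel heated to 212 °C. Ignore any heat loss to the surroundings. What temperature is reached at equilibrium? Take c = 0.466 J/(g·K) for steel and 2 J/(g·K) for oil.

T_f ≈ 48.4 °C

Net heat exchanged in the isolated system is zero:
302·0.466·(T − 212) + 432·2·(T − 21.8) = 0
140.73(T − 212) + 864(T − 21.8) = 0
1004.7 T = 48670
T ≈ 48.44 °C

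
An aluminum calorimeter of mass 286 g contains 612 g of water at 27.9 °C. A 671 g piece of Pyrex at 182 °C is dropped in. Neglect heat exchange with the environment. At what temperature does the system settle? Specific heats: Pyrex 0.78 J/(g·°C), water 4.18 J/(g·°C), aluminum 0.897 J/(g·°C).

T_f ≈ 52.1 °C

Heat gained plus heat lost sum to zero:
671×0.78×(T − 182) + 612×4.18×(T − 27.9) + 286×0.897×(T − 27.9) = 0
523.38(T − 182) + 2558.2(T − 27.9) + 256.54(T − 27.9) = 0
3338.1 T = 173785
T = 173785 / 3338.1 = 52.1 °C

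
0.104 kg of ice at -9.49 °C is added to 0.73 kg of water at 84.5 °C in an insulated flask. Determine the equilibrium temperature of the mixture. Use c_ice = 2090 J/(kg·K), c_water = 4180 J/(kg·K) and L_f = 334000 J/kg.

Net heat exchanged in the isolated system is zero:
warm ice to 0 °C: 0.104·2090·(0 − (-9.49)) = 2062.7
  fusion: m_ice L_f = 0.104·334000 = 34736
  warm the meltwater: 434.72 T
  water: 3051.4(T − 84.5)
3486.1 T = 257843 − 36799 = 221045
T ≈ 63.41 °C. Since T > 0 °C, the all-ice-melts assumption holds.

T_f ≈ 63.4 °C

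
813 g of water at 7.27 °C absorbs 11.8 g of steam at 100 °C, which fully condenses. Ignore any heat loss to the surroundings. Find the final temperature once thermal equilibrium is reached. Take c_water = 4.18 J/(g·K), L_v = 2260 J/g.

T_f ≈ 16.3 °C

Heat gained plus heat lost sum to zero:
condense steam: −11.8·2260 = −26668
  condensed water 100 °C→T: 49.32(T − 100)
  water warms: 813·4.18·(T − 7.27) = 3398.3(T − 7.27)
3447.7 T = 26668 + 4932.4 + 24706 = 56306
T ≈ 16.33 °C (< 100 °C, so full condensation is consistent).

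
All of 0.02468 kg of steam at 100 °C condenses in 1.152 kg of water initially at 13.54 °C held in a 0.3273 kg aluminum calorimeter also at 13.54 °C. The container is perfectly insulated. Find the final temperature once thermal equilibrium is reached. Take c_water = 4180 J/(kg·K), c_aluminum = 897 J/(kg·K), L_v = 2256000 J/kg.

Taking heat into each body as positive, Σ m c ΔT = 0:
steam→water at 100 °C releases m L_v = 0.02468×2256000 = 55678
  condensate cools 100→T: 0.02468×4180×(T − 100) = 103.16(T − 100)
  water warms: 1.152×4180×(T − 13.54) = 4815.4(T − 13.54)
  cup: 293.59(T − 13.54)
5212.1 T = 55678 + 10316 + 69175 = 135169
T ≈ 25.93 °C — below 100 °C, confirming all the steam condensed.

T_f ≈ 25.9 °C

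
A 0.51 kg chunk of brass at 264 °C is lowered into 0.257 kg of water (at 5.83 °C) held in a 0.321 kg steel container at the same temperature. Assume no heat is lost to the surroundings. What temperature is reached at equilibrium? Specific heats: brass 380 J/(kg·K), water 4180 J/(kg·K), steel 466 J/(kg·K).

T_f ≈ 41.1 °C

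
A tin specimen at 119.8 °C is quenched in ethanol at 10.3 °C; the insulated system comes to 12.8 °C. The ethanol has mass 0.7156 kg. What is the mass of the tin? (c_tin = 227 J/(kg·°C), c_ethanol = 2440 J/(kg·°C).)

m ≈ 0.18 kg

Net heat exchanged in the isolated system is zero:
m·227·(12.8 − 119.8) + 0.7156·2440·(12.8 − 10.3) = 0
-24289 m = -4365.2
m = -4365.2/-24289 ≈ 0.1797 kg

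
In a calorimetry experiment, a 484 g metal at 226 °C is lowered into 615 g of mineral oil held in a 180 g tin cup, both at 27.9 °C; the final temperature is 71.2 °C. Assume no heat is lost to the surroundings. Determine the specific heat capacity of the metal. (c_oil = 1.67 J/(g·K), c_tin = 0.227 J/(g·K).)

c ≈ 0.617 J/(g·K)

Heat gained plus heat lost sum to zero:
484·c·(71.2 − 226) + 615·1.67·(71.2 − 27.9) + 180·0.227·(71.2 − 27.9) = 0
-74923 c = -46241
c = -46241/-74923 ≈ 0.6172 J/(g·K)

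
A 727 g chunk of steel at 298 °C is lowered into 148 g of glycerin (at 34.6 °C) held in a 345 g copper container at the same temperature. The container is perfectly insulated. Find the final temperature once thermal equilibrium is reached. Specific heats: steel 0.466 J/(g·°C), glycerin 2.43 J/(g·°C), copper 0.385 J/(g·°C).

T_f ≈ 142.0 °C

Energy conservation, ΣQ = 0:
727·0.466·(T − 298) + 148·2.43·(T − 34.6) + 345·0.385·(T − 34.6) = 0
(338.78 + 359.64 + 132.83) T = 338.78·298 + 359.64·34.6 + 132.83·34.6
T ≈ 141.95 °C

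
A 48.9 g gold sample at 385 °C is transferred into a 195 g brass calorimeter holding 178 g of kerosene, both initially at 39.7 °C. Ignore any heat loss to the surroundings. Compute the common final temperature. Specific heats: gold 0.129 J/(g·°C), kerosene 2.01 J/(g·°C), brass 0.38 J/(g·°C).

T_f ≈ 44.7 °C

T_f = Σ m_i c_i T_i / Σ m_i c_i:
T_f = (6.308·385 + 357.78·39.7 + 74.1·39.7) / (6.308 + 357.78 + 74.1)
    = 19574 / 438.19 ≈ 44.67 °C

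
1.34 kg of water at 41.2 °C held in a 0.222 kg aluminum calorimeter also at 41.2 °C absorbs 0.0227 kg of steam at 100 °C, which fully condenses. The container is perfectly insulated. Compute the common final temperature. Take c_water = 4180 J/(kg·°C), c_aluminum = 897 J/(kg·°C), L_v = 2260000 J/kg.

Energy conservation, ΣQ = 0:
condense steam: −0.0227·2260000 = −51302; condensed water 100 °C→T: 94.89(T − 100); original water: 5601.2(T − 41.2); cup: 199.13(T − 41.2)
5895.2 T = 51302 + 9488.6 + 238974 = 299764
T ≈ 50.85 °C, under the boiling point, so the assumption holds.

T_f ≈ 50.8 °C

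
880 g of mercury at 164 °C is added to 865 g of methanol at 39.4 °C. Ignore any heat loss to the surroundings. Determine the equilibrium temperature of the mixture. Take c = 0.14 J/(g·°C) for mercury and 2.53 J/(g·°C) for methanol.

T_f ≈ 46.0 °C

Heat gained plus heat lost sum to zero:
880×0.14×(T − 164) + 865×2.53×(T − 39.4) = 0
(123.2 + 2188.4) T = 123.2×164 + 2188.4×39.4
T = 106430 / 2311.6 = 46 °C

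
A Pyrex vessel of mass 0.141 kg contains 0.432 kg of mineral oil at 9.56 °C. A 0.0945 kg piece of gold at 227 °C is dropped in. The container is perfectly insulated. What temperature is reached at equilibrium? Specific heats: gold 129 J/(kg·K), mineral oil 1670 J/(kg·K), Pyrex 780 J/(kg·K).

Setting the total heat transfer to zero:
0.0945·129·(T − 227) + 0.432·1670·(T − 9.56) + 0.141·780·(T − 9.56) = 0
12.19(T − 227) + 721.44(T − 9.56) + 109.98(T − 9.56) = 0
(12.19 + 721.44 + 109.98) T = 12.19·227 + 721.44·9.56 + 109.98·9.56
T = 10716/843.61 ≈ 12.70 °C

T_f ≈ 12.7 °C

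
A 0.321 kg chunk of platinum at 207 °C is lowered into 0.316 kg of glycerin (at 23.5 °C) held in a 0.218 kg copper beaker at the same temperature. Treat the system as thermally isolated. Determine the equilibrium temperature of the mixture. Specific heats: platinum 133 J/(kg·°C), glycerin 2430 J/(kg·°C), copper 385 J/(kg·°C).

Heat gained plus heat lost sum to zero:
0.321·133·(T − 207) + 0.316·2430·(T − 23.5) + 0.218·385·(T − 23.5) = 0
42.69(T − 207) + 767.88(T − 23.5) + 83.93(T − 23.5) = 0
(42.69 + 767.88 + 83.93) T = 42.69·207 + 767.88·23.5 + 83.93·23.5
T ≈ 32.26 °C

T_f ≈ 32.3 °C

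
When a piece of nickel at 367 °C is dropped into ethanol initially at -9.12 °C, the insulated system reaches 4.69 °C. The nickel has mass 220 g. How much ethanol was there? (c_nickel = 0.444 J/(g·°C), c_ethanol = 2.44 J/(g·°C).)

m ≈ 1050 g

Taking heat into each body as positive, Σ m c ΔT = 0:
220·0.444·(4.69 − 367) + m·2.44·(4.69 − (-9.12)) = 0
33.7 m = 35390
m = 35390/33.7 ≈ 1050 g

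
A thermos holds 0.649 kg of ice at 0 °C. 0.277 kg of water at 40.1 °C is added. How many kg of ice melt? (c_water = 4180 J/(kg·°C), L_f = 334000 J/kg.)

Water can give up m c ΔT = 0.277×4180×40.1 = 46430 J before reaching 0 °C.
To melt every bit of ice: 0.649×334000 = 216766 J.
Since 46430 < 216766 J, not all the ice melts; equilibrium is at 0 °C.
m_melted×334000 = 46430  ⇒  m_melted ≈ 0.139 kg.

m_melted ≈ 0.139 kg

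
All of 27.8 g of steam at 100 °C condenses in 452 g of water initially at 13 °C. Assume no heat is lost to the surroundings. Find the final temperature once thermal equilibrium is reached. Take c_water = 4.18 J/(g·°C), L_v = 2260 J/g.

T_f ≈ 49.4 °C

Taking heat into each body as positive, Σ m c ΔT = 0:
latent heat released on condensation: 27.8×2260 = 62828; condensed water 100 °C→T: 116.2(T − 100); original water: 1889.4(T − 13)
2005.6 T = 62828 + 11620 + 24562 = 99010
T ≈ 49.37 °C — below 100 °C, confirming all the steam condensed.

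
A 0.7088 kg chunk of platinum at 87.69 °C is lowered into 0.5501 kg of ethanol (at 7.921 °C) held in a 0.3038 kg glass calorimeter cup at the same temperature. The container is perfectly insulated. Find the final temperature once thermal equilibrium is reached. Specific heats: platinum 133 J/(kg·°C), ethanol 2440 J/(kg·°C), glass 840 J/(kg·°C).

T_f ≈ 12.4 °C

Let T be the final temperature. ΣQ_i = 0:
0.7088*133*(T − 87.69) + 0.5501*2440*(T − 7.921) + 0.3038*840*(T − 7.921) = 0
(94.27 + 1342.2 + 255.19) T = 94.27*87.69 + 1342.2*7.921 + 255.19*7.921
T = 20920 / 1691.7 = 12.4 °C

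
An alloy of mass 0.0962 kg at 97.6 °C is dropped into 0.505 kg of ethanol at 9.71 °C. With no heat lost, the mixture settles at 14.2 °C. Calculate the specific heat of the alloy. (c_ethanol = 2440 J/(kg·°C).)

c ≈ 690 J/(kg·°C)

Taking heat into each body as positive, Σ m c ΔT = 0:
0.0962×c×(14.2 − 97.6) + 0.505×2440×(14.2 − 9.71) = 0
-8.023 c = -5532.6
c = -5532.6/-8.023 ≈ 689.6 J/(kg·°C)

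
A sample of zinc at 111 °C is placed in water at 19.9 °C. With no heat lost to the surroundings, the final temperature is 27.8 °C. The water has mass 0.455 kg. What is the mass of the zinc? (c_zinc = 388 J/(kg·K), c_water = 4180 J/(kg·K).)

Let T be the final temperature. ΣQ_i = 0:
m·388·(27.8 − 111) + 0.455·4180·(27.8 − 19.9) = 0
-32282 m = -15025
m = -15025/-32282 ≈ 0.4654 kg

m ≈ 0.465 kg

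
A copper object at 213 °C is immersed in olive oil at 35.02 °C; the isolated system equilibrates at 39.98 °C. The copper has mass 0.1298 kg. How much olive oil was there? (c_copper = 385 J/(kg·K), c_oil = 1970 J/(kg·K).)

m ≈ 0.885 kg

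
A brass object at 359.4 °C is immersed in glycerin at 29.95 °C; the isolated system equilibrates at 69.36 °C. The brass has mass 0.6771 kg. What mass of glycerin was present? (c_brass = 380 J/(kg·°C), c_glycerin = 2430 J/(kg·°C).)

m ≈ 0.779 kg

|Q_brass| = |Q_glycerin|:
0.6771×380×(359.4 − 69.36) = m×2430×(69.36 − 29.95)
95766 m = 74627  ⇒  m ≈ 0.7793 kg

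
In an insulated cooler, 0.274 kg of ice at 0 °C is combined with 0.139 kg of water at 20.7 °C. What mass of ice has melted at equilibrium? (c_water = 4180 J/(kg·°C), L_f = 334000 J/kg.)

m_melted ≈ 0.036 kg

Heat available from the water dropping to 0 °C: 0.139×4180×20.7 = 12027 J.
To melt every bit of ice: 0.274×334000 = 91516 J.
12027 J < 91516 J, so only part of the ice melts and the system sits at 0 °C.
m_melt = 12027 / L_f = 0.03601 kg.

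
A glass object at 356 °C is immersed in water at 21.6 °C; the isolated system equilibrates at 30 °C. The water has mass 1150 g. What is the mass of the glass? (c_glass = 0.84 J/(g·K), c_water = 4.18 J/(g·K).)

Net heat exchanged in the isolated system is zero:
m·0.84·(30 − 356) + 1150·4.18·(30 − 21.6) = 0
-273.84 m = -40379
m = -40379/-273.84 ≈ 147.5 g

m ≈ 147 g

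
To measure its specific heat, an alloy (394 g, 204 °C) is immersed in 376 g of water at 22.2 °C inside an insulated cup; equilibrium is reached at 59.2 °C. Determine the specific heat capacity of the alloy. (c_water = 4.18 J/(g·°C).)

c ≈ 1.02 J/(g·°C)

Heat lost by the alloy = heat gained by the water:
394×c×(204 − 59.2) = 376×4.18×(59.2 − 22.2)
57051 c = 58152  ⇒  c ≈ 1.019 J/(g·°C)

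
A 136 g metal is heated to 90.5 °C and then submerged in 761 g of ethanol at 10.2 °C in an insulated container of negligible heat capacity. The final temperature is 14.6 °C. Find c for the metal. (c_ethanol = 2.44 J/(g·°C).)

m_s c (T_s − T_f) = m_ethanol c_ethanol (T_f − T_0):
136×c×(90.5 − 14.6) = 761×2.44×(14.6 − 10.2)
10322 c = 8170.1  ⇒  c ≈ 0.7915 J/(g·°C)

c ≈ 0.791 J/(g·°C)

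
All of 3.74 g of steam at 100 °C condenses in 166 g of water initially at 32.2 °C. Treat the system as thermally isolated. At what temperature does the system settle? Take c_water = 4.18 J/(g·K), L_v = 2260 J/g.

T_f ≈ 45.6 °C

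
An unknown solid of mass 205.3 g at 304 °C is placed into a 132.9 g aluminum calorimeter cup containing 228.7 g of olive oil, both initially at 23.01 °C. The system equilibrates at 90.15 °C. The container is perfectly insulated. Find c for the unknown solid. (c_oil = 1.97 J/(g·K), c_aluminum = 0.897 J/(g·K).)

c ≈ 0.871 J/(g·K)

Energy conservation, ΣQ = 0:
205.3×c×(90.15 − 304) + 228.7×1.97×(90.15 − 23.01) + 132.9×0.897×(90.15 − 23.01) = 0
-43903 c = -38253
c = -38253/-43903 ≈ 0.8713 J/(g·K)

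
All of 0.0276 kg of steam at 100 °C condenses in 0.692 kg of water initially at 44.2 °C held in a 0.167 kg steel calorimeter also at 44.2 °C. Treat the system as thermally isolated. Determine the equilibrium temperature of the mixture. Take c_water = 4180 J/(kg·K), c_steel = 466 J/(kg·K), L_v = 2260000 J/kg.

Energy balance with sensible and latent terms:
condense steam: −0.0276·2260000 = −62376
  condensate cools 100→T: 0.0276·4180·(T − 100) = 115.37(T − 100)
  original water: 2892.6(T − 44.2)
  cup: 77.82(T − 44.2)
3085.8 T = 62376 + 11537 + 131291 = 205204
T ≈ 66.50 °C (< 100 °C, so full condensation is consistent).

T_f ≈ 66.5 °C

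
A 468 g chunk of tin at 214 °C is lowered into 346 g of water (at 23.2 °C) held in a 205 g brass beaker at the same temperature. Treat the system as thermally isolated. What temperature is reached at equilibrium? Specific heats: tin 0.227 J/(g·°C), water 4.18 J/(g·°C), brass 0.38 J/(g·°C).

Heat gained plus heat lost sum to zero:
468×0.227×(T − 214) + 346×4.18×(T − 23.2) + 205×0.38×(T − 23.2) = 0
(106.24 + 1446.3 + 77.9) T = 106.24×214 + 1446.3×23.2 + 77.9×23.2
T = 58095/1630.4 ≈ 35.63 °C

T_f ≈ 35.6 °C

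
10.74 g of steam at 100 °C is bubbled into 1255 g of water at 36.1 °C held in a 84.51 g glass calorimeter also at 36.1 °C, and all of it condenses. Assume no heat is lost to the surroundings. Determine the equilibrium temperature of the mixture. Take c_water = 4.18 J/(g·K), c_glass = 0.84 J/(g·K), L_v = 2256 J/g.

T_f ≈ 41.2 °C

Heat gained plus heat lost sum to zero:
condense steam: −10.74×2256 = −24229; condensed water 100 °C→T: 44.89(T − 100); original water: 5245.9(T − 36.1); glass cup: 84.51×0.84×(T − 36.1) = 70.99(T − 36.1)
5361.8 T = 24229 + 4489.3 + 191940 = 220658
T ≈ 41.15 °C, under the boiling point, so the assumption holds.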